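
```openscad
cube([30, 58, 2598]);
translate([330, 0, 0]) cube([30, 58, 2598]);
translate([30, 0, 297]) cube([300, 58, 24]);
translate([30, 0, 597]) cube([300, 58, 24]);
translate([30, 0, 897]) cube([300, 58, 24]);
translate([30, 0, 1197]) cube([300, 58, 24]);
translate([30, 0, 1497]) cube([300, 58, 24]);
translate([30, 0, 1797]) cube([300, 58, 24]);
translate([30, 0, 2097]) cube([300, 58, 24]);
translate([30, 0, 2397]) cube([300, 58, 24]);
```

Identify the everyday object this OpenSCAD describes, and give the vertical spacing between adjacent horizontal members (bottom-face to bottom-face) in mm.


A ladder. The rung spacing is 300 mm.

Two tall 30×58 posts with 8 short bars between them — a ladder. Adjacent rungs sit at z = 297 and z = 597, so the spacing is 597 − 297 = 300 mm.


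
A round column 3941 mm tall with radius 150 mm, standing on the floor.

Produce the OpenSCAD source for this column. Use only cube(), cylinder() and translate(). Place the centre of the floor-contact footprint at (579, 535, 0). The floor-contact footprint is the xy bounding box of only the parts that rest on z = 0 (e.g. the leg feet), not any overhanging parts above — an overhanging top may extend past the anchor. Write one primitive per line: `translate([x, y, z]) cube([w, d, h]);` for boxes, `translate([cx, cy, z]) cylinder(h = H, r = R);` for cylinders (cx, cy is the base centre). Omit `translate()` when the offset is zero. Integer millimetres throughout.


translate([579, 535, 0]) cylinder(h = 3941, r = 150);


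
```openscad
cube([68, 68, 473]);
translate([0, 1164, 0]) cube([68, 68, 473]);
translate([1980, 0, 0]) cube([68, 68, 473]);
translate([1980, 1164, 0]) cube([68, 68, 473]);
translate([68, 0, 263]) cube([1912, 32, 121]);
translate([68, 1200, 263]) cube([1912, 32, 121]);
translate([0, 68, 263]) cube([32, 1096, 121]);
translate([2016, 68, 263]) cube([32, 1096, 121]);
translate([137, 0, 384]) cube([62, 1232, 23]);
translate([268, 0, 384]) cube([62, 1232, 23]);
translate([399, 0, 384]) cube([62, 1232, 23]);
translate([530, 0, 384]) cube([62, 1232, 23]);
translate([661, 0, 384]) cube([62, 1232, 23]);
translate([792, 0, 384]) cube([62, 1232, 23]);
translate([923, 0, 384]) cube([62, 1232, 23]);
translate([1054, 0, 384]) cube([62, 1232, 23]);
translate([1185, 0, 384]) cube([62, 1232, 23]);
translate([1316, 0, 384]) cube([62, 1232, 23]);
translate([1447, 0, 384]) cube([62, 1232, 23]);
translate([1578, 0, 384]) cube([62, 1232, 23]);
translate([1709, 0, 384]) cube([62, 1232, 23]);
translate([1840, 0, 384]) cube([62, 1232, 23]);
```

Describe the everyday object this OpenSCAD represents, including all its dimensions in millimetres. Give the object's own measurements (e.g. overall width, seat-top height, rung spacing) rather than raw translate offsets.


A bed frame 2048 mm long (x) by 1232 mm wide (y). Four 68×68 mm corner posts, 473 mm tall, at the corners of the footprint. Four rails of 32 mm thickness and 121 mm height run between adjacent posts with their undersides at z = 263 mm, their outer faces flush with the outside of the frame (the two x-running rails run between the posts' inner faces; the two y-running rails run between the posts' inner faces). 14 slats, each 62 mm wide (x) and 23 mm thick, lie across the top of the two x-running rails, running the full 1232 mm width of the frame in y; along x they sit between the end posts with a 69 mm gap after the −x posts and between neighbouring slats, leaving 78 mm before the +x posts.


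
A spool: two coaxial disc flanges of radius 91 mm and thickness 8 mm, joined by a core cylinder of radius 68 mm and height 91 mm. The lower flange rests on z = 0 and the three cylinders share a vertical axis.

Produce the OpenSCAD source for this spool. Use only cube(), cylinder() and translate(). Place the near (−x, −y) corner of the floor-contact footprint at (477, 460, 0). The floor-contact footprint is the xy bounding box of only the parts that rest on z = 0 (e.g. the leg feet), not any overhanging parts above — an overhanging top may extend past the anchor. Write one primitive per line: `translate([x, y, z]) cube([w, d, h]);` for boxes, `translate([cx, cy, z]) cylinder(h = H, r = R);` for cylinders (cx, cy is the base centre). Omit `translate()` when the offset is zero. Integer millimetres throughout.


translate([568, 551, 0]) cylinder(h = 8, r = 91);
translate([568, 551, 8]) cylinder(h = 91, r = 68);
translate([568, 551, 99]) cylinder(h = 8, r = 91);


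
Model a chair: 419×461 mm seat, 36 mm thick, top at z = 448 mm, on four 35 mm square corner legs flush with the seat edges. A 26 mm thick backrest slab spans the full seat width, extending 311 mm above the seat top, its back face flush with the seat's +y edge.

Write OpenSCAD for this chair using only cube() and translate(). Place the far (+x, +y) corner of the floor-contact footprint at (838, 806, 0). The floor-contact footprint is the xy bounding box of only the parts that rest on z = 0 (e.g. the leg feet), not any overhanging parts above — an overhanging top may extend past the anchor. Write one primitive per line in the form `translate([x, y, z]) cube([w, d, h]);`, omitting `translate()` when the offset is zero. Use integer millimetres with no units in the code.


translate([419, 345, 412]) cube([419, 461, 36]);
translate([419, 345, 0]) cube([35, 35, 412]);
translate([803, 345, 0]) cube([35, 35, 412]);
translate([419, 771, 0]) cube([35, 35, 412]);
translate([803, 771, 0]) cube([35, 35, 412]);
translate([419, 780, 448]) cube([419, 26, 311]);


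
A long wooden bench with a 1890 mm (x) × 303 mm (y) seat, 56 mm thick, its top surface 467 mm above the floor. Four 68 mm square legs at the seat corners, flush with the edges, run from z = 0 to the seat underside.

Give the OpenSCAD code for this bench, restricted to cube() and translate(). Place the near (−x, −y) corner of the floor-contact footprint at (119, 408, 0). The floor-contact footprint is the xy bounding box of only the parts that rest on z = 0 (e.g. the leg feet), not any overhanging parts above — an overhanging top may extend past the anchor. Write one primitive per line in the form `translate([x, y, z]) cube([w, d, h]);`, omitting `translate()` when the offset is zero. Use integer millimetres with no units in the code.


translate([119, 408, 411]) cube([1890, 303, 56]);
translate([119, 408, 0]) cube([68, 68, 411]);
translate([119, 643, 0]) cube([68, 68, 411]);
translate([1941, 408, 0]) cube([68, 68, 411]);
translate([1941, 643, 0]) cube([68, 68, 411]);


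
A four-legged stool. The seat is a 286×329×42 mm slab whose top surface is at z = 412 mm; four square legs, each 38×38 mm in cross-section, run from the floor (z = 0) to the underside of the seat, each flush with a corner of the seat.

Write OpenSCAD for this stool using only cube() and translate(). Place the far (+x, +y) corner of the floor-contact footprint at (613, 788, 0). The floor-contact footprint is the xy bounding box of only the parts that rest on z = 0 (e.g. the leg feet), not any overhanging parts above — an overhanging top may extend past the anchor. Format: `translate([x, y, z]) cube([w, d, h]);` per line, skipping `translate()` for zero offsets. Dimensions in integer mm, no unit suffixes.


translate([327, 459, 370]) cube([286, 329, 42]);
translate([327, 459, 0]) cube([38, 38, 370]);
translate([575, 459, 0]) cube([38, 38, 370]);
translate([327, 750, 0]) cube([38, 38, 370]);
translate([575, 750, 0]) cube([38, 38, 370]);


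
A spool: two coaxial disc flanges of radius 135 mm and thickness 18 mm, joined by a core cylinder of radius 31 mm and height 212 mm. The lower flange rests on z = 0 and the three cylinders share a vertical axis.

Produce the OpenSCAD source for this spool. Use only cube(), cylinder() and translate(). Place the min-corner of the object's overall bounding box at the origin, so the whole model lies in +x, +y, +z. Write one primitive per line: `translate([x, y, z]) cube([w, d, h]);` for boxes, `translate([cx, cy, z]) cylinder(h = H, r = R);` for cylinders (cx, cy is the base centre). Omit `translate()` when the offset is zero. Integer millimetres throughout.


translate([135, 135, 0]) cylinder(h = 18, r = 135);
translate([135, 135, 18]) cylinder(h = 212, r = 31);
translate([135, 135, 230]) cylinder(h = 18, r = 135);


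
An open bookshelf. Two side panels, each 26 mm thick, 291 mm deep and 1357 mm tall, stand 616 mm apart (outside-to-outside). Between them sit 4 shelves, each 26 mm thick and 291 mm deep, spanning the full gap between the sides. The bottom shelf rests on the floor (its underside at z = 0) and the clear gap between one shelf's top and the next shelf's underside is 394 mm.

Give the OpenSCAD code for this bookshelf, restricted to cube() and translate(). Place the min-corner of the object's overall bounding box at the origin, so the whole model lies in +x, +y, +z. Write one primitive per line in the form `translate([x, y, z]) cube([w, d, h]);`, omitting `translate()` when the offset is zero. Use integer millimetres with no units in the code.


cube([26, 291, 1357]);
translate([590, 0, 0]) cube([26, 291, 1357]);
translate([26, 0, 0]) cube([564, 291, 26]);
translate([26, 0, 420]) cube([564, 291, 26]);
translate([26, 0, 840]) cube([564, 291, 26]);
translate([26, 0, 1260]) cube([564, 291, 26]);


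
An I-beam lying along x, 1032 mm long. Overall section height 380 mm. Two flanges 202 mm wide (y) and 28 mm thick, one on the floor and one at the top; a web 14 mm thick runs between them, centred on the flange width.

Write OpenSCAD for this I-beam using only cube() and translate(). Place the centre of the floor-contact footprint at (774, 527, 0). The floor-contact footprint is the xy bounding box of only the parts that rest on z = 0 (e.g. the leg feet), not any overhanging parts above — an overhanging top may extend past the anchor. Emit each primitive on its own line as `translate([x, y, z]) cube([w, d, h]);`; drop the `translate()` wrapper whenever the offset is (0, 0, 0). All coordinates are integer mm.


translate([258, 426, 0]) cube([1032, 202, 28]);
translate([258, 520, 28]) cube([1032, 14, 324]);
translate([258, 426, 352]) cube([1032, 202, 28]);


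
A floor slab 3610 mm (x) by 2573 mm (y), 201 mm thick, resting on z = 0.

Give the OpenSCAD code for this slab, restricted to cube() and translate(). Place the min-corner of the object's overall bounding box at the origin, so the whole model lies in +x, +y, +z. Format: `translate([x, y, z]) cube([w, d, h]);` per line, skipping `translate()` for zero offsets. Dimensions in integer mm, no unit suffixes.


cube([3610, 2573, 201]);


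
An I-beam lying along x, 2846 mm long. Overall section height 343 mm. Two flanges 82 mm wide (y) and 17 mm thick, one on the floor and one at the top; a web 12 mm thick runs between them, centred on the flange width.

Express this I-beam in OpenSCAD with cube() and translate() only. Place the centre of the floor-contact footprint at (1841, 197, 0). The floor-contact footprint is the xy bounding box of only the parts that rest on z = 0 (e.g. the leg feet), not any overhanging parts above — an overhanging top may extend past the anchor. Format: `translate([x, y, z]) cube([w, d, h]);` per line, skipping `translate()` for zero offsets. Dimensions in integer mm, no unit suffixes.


translate([418, 156, 0]) cube([2846, 82, 17]);
translate([418, 191, 17]) cube([2846, 12, 309]);
translate([418, 156, 326]) cube([2846, 82, 17]);


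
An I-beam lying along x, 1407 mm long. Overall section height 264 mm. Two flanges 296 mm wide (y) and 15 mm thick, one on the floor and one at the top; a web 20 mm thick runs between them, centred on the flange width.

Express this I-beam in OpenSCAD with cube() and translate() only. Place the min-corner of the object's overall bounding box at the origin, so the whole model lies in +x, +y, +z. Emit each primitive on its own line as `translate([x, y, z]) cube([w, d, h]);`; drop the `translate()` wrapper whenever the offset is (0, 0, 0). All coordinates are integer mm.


cube([1407, 296, 15]);
translate([0, 138, 15]) cube([1407, 20, 234]);
translate([0, 0, 249]) cube([1407, 296, 15]);


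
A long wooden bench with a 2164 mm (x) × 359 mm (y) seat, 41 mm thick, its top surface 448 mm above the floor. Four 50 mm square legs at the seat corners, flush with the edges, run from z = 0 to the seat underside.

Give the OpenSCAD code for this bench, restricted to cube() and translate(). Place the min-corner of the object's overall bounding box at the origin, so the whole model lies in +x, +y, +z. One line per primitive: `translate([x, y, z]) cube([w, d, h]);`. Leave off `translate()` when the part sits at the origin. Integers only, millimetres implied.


translate([0, 0, 407]) cube([2164, 359, 41]);
cube([50, 50, 407]);
translate([0, 309, 0]) cube([50, 50, 407]);
translate([2114, 0, 0]) cube([50, 50, 407]);
translate([2114, 309, 0]) cube([50, 50, 407]);


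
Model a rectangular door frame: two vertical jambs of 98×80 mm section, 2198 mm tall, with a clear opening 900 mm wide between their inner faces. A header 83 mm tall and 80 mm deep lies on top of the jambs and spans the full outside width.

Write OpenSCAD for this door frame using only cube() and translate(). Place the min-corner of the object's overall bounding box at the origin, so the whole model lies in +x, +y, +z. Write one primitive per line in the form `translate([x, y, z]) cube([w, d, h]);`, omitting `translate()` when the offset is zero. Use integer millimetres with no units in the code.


cube([98, 80, 2198]);
translate([998, 0, 0]) cube([98, 80, 2198]);
translate([0, 0, 2198]) cube([1096, 80, 83]);


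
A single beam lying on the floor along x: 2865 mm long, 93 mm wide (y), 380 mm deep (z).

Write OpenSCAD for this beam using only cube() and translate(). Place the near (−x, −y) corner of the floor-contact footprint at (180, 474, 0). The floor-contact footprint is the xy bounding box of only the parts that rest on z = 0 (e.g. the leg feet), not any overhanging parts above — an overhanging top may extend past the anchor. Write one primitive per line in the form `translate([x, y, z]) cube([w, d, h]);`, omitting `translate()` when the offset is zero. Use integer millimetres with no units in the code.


translate([180, 474, 0]) cube([2865, 93, 380]);


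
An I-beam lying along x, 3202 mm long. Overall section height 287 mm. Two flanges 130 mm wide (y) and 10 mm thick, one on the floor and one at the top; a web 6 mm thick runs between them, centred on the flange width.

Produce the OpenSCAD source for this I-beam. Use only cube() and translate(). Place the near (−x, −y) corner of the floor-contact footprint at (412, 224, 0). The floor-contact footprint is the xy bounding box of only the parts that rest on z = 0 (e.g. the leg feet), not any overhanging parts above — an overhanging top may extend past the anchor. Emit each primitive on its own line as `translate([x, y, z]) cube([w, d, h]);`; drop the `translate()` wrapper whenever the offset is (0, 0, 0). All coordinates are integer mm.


translate([412, 224, 0]) cube([3202, 130, 10]);
translate([412, 286, 10]) cube([3202, 6, 267]);
translate([412, 224, 277]) cube([3202, 130, 10]);


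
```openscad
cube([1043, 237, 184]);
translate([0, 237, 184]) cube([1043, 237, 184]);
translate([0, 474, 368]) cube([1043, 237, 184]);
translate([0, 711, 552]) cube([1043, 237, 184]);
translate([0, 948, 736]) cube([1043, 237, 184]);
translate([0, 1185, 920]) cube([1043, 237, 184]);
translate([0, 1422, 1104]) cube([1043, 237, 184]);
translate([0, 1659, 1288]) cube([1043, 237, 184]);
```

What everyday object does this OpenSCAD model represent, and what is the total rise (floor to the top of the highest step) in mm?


A staircase. The total rise is 1472 mm.

8 identical blocks, each offset up and back from the previous — a staircase. Each step is 184 mm tall and there are 8 of them, so the total rise is 8 × 184 = 1472 mm.


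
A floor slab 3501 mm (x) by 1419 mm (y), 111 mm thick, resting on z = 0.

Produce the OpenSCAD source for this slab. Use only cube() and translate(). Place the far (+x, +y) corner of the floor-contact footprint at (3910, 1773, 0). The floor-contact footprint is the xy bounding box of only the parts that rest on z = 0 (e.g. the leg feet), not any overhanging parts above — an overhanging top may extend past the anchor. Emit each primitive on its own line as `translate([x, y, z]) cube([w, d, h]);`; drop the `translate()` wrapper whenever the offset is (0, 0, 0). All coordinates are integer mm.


translate([409, 354, 0]) cube([3501, 1419, 111]);


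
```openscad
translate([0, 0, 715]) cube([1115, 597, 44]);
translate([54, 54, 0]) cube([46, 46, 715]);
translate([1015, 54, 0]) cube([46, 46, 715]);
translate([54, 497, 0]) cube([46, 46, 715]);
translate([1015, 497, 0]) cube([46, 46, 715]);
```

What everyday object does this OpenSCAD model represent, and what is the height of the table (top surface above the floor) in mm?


A table. The table height is 759 mm.

A 1115×597×44 slab sits at z = 715 on four 46 mm square posts — a table. The top surface is at 715 + 44 = 759 mm.


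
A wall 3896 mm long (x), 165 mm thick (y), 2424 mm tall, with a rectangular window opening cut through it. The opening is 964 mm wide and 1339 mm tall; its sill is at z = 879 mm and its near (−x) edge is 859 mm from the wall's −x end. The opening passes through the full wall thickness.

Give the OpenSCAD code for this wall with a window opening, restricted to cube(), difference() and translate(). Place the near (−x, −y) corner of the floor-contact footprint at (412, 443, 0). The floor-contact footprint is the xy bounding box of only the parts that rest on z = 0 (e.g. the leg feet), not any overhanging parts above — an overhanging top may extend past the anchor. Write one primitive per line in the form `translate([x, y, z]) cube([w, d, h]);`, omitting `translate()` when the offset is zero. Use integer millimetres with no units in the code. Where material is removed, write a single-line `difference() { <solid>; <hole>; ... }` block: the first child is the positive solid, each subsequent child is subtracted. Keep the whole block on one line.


difference() { translate([412, 443, 0]) cube([3896, 165, 2424]); translate([1271, 443, 879]) cube([964, 165, 1339]); }


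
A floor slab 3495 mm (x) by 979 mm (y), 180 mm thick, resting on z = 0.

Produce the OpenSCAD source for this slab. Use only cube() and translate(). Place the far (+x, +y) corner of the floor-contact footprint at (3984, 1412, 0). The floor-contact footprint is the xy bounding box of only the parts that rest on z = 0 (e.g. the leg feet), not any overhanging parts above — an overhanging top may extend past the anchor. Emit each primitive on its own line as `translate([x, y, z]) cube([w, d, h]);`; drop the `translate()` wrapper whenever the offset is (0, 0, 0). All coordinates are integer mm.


translate([489, 433, 0]) cube([3495, 979, 180]);


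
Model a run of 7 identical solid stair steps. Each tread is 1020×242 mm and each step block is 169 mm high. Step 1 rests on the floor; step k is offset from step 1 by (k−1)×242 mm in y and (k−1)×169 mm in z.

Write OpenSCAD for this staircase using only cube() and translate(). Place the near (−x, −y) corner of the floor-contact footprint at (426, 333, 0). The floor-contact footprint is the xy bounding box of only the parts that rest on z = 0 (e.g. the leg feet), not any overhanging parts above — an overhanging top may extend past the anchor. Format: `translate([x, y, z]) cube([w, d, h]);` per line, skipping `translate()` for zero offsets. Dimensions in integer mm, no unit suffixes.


translate([426, 333, 0]) cube([1020, 242, 169]);
translate([426, 575, 169]) cube([1020, 242, 169]);
translate([426, 817, 338]) cube([1020, 242, 169]);
translate([426, 1059, 507]) cube([1020, 242, 169]);
translate([426, 1301, 676]) cube([1020, 242, 169]);
translate([426, 1543, 845]) cube([1020, 242, 169]);
translate([426, 1785, 1014]) cube([1020, 242, 169]);


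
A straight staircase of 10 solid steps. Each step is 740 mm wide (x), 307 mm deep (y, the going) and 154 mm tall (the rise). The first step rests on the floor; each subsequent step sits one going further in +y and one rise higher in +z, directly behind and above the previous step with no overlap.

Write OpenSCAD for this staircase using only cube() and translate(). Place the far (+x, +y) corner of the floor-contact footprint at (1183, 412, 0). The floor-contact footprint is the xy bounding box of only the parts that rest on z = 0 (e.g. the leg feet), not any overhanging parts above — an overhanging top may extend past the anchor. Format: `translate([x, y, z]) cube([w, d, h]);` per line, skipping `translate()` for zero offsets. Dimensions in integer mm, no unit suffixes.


translate([443, 105, 0]) cube([740, 307, 154]);
translate([443, 412, 154]) cube([740, 307, 154]);
translate([443, 719, 308]) cube([740, 307, 154]);
translate([443, 1026, 462]) cube([740, 307, 154]);
translate([443, 1333, 616]) cube([740, 307, 154]);
translate([443, 1640, 770]) cube([740, 307, 154]);
translate([443, 1947, 924]) cube([740, 307, 154]);
translate([443, 2254, 1078]) cube([740, 307, 154]);
translate([443, 2561, 1232]) cube([740, 307, 154]);
translate([443, 2868, 1386]) cube([740, 307, 154]);


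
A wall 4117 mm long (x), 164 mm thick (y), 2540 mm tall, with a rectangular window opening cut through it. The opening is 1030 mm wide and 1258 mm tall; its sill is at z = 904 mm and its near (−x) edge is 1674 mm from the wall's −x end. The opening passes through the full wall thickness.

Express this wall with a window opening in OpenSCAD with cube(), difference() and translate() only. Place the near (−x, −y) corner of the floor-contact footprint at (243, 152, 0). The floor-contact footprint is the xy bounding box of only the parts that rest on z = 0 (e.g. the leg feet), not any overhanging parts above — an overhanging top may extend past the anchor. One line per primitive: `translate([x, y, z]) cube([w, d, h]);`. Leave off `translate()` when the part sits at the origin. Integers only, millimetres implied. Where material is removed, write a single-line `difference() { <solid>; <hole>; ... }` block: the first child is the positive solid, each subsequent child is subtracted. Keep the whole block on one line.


difference() { translate([243, 152, 0]) cube([4117, 164, 2540]); translate([1917, 152, 904]) cube([1030, 164, 1258]); }


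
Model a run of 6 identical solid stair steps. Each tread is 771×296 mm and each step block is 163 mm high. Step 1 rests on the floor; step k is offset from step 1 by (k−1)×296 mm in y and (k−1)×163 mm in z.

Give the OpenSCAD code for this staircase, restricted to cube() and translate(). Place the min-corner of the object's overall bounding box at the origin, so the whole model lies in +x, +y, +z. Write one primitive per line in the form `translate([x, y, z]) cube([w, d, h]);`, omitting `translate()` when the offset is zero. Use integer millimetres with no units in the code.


cube([771, 296, 163]);
translate([0, 296, 163]) cube([771, 296, 163]);
translate([0, 592, 326]) cube([771, 296, 163]);
translate([0, 888, 489]) cube([771, 296, 163]);
translate([0, 1184, 652]) cube([771, 296, 163]);
translate([0, 1480, 815]) cube([771, 296, 163]);


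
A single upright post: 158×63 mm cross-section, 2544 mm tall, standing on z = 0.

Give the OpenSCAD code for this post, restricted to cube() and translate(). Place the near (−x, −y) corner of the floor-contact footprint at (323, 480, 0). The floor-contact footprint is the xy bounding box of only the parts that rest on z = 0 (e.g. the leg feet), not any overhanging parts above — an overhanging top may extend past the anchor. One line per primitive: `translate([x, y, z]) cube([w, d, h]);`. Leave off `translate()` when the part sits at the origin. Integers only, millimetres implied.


translate([323, 480, 0]) cube([158, 63, 2544]);


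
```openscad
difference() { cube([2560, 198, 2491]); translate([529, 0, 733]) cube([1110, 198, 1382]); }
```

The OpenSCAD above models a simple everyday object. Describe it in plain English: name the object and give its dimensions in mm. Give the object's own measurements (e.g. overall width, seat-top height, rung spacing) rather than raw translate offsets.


A wall 2560 mm long (x), 198 mm thick (y), 2491 mm tall, with a rectangular window opening cut through it. The opening is 1110 mm wide and 1382 mm tall; its sill is at z = 733 mm and its near (−x) edge is 529 mm from the wall's −x end. The opening passes through the full wall thickness.


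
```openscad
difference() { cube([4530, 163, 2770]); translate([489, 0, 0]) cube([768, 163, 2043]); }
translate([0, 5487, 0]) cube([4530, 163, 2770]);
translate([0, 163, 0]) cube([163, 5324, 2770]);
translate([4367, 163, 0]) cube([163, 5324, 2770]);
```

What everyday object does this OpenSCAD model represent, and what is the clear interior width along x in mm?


A single room. The interior width is 4204 mm.

Four walls enclosing a rectangle with a door in the front wall — a room. Outside width 4530 minus two 163 mm walls gives 4204 mm.


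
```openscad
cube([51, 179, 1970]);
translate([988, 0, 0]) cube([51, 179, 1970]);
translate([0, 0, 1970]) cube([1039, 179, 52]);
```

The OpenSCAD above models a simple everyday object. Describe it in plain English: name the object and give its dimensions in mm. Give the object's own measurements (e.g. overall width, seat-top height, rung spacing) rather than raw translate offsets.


A door frame. The clear opening is 937 mm wide and 1970 mm high. Two 51 mm wide jambs, 179 mm deep, stand either side of the opening from the floor to the top of the opening. A 52 mm thick head sits across the top of both jambs, spanning the full outside width of the frame.


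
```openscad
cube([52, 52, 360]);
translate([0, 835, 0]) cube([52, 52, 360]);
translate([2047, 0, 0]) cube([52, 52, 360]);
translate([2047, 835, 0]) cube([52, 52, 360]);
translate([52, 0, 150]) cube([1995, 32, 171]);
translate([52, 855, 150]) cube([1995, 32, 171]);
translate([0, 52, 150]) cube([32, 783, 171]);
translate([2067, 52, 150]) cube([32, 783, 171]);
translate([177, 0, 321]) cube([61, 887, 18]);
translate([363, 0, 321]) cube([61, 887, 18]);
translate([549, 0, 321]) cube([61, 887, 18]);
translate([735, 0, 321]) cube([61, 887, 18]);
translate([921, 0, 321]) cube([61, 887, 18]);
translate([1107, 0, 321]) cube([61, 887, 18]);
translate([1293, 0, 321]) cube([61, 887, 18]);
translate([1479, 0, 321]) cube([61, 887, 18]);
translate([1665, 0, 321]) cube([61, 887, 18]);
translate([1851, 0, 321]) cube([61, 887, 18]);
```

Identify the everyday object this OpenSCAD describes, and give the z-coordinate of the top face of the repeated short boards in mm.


A bed frame. The slat-top height is 339 mm.

Four posts, four rails, and a row of slats — a bed frame. Slats sit on the rails at z = 150 + 171 = 321; with slat thickness 18, the top is 339 mm.


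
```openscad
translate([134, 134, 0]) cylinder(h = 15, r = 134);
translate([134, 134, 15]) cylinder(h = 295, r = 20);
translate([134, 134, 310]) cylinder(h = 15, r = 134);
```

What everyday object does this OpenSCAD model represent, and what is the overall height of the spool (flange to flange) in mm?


A spool. The overall height is 325 mm.

Three coaxial cylinders, large–small–large — a spool. Two 15 mm flanges and a 295 mm core give 15 + 295 + 15 = 325 mm.


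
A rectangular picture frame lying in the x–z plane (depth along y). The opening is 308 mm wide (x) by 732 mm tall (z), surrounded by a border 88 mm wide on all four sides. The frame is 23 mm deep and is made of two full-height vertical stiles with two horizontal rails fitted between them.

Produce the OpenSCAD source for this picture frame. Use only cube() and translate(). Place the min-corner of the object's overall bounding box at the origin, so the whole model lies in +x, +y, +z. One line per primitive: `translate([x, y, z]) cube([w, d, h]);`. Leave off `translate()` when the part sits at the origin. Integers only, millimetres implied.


cube([88, 23, 908]);
translate([396, 0, 0]) cube([88, 23, 908]);
translate([88, 0, 0]) cube([308, 23, 88]);
translate([88, 0, 820]) cube([308, 23, 88]);


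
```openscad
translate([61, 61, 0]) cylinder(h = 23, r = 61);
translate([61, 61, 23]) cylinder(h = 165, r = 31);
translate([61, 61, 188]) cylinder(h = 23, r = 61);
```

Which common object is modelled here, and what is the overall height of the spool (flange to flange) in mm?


A spool. The overall height is 211 mm.

Three coaxial cylinders, large–small–large — a spool. Two 23 mm flanges and a 165 mm core give 23 + 165 + 23 = 211 mm.


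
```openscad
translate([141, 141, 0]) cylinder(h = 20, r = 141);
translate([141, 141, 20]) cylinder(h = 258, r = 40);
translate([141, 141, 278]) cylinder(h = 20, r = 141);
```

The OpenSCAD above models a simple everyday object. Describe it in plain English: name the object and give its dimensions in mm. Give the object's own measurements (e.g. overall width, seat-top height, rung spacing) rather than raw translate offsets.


A spool: two coaxial disc flanges of radius 141 mm and thickness 20 mm, joined by a core cylinder of radius 40 mm and height 258 mm. The lower flange rests on z = 0 and the three cylinders share a vertical axis.


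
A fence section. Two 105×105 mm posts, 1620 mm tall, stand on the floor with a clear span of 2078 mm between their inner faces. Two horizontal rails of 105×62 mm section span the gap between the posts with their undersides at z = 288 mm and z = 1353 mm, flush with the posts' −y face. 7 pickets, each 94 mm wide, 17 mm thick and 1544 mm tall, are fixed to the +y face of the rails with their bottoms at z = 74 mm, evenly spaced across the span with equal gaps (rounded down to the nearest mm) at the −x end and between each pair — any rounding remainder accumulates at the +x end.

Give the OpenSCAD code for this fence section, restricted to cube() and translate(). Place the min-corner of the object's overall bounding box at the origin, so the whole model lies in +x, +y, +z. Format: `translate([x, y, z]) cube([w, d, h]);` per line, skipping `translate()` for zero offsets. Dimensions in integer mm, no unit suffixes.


cube([105, 105, 1620]);
translate([2183, 0, 0]) cube([105, 105, 1620]);
translate([105, 0, 288]) cube([2078, 105, 62]);
translate([105, 0, 1353]) cube([2078, 105, 62]);
translate([282, 105, 74]) cube([94, 17, 1544]);
translate([553, 105, 74]) cube([94, 17, 1544]);
translate([824, 105, 74]) cube([94, 17, 1544]);
translate([1095, 105, 74]) cube([94, 17, 1544]);
translate([1366, 105, 74]) cube([94, 17, 1544]);
translate([1637, 105, 74]) cube([94, 17, 1544]);
translate([1908, 105, 74]) cube([94, 17, 1544]);


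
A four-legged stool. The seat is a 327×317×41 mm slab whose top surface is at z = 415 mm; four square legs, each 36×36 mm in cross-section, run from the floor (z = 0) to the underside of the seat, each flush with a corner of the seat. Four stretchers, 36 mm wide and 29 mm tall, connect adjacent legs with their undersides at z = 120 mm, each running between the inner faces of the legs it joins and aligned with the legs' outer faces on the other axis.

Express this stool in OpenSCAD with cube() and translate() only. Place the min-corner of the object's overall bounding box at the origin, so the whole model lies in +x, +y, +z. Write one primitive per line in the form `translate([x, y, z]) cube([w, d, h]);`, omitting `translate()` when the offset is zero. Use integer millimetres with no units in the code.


translate([0, 0, 374]) cube([327, 317, 41]);
cube([36, 36, 374]);
translate([291, 0, 0]) cube([36, 36, 374]);
translate([0, 281, 0]) cube([36, 36, 374]);
translate([291, 281, 0]) cube([36, 36, 374]);
translate([36, 0, 120]) cube([255, 36, 29]);
translate([36, 281, 120]) cube([255, 36, 29]);
translate([0, 36, 120]) cube([36, 245, 29]);
translate([291, 36, 120]) cube([36, 245, 29]);


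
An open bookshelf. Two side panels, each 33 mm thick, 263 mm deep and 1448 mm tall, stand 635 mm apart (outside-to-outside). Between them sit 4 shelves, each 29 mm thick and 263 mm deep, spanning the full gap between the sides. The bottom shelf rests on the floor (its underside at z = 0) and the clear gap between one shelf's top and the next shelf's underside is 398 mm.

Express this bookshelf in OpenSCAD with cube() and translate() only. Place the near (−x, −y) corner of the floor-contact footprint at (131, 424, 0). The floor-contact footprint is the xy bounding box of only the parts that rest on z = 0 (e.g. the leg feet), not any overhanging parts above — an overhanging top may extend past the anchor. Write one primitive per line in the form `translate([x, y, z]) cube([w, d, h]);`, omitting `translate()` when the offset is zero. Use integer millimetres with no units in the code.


translate([131, 424, 0]) cube([33, 263, 1448]);
translate([733, 424, 0]) cube([33, 263, 1448]);
translate([164, 424, 0]) cube([569, 263, 29]);
translate([164, 424, 427]) cube([569, 263, 29]);
translate([164, 424, 854]) cube([569, 263, 29]);
translate([164, 424, 1281]) cube([569, 263, 29]);


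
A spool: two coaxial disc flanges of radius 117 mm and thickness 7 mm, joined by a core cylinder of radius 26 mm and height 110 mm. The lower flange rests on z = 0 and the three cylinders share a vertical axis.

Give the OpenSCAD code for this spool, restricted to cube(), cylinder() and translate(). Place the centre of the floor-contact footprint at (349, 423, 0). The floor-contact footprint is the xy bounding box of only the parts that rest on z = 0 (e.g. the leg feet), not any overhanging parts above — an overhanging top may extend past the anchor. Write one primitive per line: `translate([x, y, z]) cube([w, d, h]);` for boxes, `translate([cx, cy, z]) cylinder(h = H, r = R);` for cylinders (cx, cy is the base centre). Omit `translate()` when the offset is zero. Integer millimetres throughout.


translate([349, 423, 0]) cylinder(h = 7, r = 117);
translate([349, 423, 7]) cylinder(h = 110, r = 26);
translate([349, 423, 117]) cylinder(h = 7, r = 117);


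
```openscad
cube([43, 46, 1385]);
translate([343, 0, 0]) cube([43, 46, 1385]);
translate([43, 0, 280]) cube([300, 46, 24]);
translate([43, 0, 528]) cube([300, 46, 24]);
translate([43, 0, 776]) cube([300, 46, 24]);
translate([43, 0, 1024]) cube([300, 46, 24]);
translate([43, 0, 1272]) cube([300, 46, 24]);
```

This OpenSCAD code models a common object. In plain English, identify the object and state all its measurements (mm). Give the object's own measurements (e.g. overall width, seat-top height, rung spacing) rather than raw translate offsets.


A straight ladder. Two 43×46 mm vertical rails, 1385 mm tall, stand 386 mm apart (outside-to-outside) with their front faces coplanar on the −y side. 5 rungs, each 46 mm deep and 24 mm tall, span between the inner faces of the rails, front faces flush with the rails. The lowest rung's underside is at z = 280 mm and rungs are spaced 248 mm apart (underside to underside).


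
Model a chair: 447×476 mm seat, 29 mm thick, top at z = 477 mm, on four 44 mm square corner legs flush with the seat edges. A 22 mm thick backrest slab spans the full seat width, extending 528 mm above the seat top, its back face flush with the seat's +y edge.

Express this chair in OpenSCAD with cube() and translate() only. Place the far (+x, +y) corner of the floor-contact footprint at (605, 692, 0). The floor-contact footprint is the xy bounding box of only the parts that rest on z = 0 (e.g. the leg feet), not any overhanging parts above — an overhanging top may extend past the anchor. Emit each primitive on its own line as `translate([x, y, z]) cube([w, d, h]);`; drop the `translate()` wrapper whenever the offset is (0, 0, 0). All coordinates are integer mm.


translate([158, 216, 448]) cube([447, 476, 29]);
translate([158, 216, 0]) cube([44, 44, 448]);
translate([561, 216, 0]) cube([44, 44, 448]);
translate([158, 648, 0]) cube([44, 44, 448]);
translate([561, 648, 0]) cube([44, 44, 448]);
translate([158, 670, 477]) cube([447, 22, 528]);


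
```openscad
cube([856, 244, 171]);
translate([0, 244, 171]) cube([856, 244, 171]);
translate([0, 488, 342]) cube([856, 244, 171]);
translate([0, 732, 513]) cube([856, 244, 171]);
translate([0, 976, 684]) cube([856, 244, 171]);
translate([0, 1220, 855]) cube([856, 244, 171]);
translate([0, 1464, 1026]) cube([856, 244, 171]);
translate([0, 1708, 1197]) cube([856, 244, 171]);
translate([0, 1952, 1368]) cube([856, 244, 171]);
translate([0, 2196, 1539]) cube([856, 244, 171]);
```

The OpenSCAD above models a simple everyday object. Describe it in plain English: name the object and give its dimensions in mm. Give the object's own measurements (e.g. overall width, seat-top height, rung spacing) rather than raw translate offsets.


A straight staircase of 10 solid steps. Each step is 856 mm wide (x), 244 mm deep (y, the going) and 171 mm tall (the rise). The first step rests on the floor; each subsequent step sits one going further in +y and one rise higher in +z, directly behind and above the previous step with no overlap.


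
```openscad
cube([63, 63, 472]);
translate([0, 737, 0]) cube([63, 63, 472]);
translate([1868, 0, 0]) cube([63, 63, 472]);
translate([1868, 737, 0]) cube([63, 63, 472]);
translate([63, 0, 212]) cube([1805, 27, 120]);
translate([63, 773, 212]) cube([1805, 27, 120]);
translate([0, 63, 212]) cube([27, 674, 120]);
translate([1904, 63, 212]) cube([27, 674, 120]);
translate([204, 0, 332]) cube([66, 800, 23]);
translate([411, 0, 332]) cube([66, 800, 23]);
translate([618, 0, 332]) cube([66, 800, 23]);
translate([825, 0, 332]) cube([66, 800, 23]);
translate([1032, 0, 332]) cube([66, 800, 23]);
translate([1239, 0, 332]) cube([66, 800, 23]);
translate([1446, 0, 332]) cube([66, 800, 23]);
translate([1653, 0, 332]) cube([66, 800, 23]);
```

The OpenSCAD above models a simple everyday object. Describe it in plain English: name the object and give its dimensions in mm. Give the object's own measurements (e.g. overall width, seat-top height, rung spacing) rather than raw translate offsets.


A bed frame 1931 mm long (x) by 800 mm wide (y). Four 63×63 mm corner posts, 472 mm tall, at the corners of the footprint. Four rails of 27 mm thickness and 120 mm height run between adjacent posts with their undersides at z = 212 mm, their outer faces flush with the outside of the frame (the two x-running rails run between the posts' inner faces; the two y-running rails run between the posts' inner faces). 8 slats, each 66 mm wide (x) and 23 mm thick, lie across the top of the two x-running rails, running the full 800 mm width of the frame in y; along x they sit between the end posts with a 141 mm gap after the −x posts and between neighbouring slats, leaving 149 mm before the +x posts.


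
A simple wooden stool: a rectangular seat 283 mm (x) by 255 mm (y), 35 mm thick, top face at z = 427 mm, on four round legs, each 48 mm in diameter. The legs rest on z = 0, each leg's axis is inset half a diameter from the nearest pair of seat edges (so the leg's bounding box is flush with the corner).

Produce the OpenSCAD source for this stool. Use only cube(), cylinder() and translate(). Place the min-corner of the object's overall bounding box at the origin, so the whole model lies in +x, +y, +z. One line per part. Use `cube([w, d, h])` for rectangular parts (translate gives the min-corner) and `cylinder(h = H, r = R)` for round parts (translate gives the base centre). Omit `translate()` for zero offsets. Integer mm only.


translate([0, 0, 392]) cube([283, 255, 35]);
translate([24, 24, 0]) cylinder(h = 392, r = 24);
translate([259, 24, 0]) cylinder(h = 392, r = 24);
translate([24, 231, 0]) cylinder(h = 392, r = 24);
translate([259, 231, 0]) cylinder(h = 392, r = 24);


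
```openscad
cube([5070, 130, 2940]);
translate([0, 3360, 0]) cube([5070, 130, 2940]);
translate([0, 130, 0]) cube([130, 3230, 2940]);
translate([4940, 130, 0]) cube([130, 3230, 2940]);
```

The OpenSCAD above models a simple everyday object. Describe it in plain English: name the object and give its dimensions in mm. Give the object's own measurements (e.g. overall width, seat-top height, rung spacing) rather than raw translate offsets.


The wall frame of a small rectangular building: four walls, each 2940 mm tall and 130 mm thick, enclosing a footprint 5070 mm (x) by 3490 mm (y) outside-to-outside, with no floor or roof. The front and back walls (the −y and +y sides) span the full width; the two side walls fit between them.
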